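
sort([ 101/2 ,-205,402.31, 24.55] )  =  [ - 205,24.55, 101/2,402.31 ] 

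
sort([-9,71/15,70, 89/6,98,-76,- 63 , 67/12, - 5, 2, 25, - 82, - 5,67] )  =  [ - 82, - 76  ,  -  63, - 9, - 5,-5,2, 71/15, 67/12, 89/6,25,67, 70,98 ]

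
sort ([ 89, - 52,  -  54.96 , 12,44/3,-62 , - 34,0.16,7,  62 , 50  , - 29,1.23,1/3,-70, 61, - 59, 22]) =[ - 70, - 62, - 59,-54.96, - 52, - 34 ,-29,0.16,1/3,1.23,7,12,44/3,  22,  50,61,62, 89]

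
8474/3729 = 2 + 1016/3729 = 2.27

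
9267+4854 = 14121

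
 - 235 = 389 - 624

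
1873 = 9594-7721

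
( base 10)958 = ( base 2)1110111110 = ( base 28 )166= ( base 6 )4234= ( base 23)1if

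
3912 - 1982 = 1930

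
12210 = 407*30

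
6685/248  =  6685/248 = 26.96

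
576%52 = 4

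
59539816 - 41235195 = 18304621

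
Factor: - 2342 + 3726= 1384=2^3*173^1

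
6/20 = 3/10 = 0.30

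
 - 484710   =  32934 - 517644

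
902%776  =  126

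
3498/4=874 + 1/2 = 874.50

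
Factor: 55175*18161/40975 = 13^1*127^1* 149^(-1)*2207^1 =3643757/149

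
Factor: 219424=2^5*6857^1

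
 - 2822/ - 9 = 313  +  5/9 = 313.56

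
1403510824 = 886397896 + 517112928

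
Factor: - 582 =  - 2^1*3^1*97^1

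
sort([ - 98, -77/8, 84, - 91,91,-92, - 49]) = [ - 98, - 92, -91, - 49, - 77/8, 84,91]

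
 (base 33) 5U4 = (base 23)c3m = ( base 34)5jd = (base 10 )6439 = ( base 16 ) 1927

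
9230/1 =9230 = 9230.00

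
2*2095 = 4190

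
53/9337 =53/9337 = 0.01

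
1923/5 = 1923/5 = 384.60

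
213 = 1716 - 1503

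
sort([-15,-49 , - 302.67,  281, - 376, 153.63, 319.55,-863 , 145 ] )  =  [-863,- 376, - 302.67,-49, - 15, 145,153.63, 281, 319.55]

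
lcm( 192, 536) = 12864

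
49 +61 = 110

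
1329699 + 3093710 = 4423409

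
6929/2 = 6929/2= 3464.50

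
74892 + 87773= 162665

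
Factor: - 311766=- 2^1 * 3^1 *7^1 * 13^1 * 571^1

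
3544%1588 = 368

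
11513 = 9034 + 2479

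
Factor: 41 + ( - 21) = 2^2*5^1 = 20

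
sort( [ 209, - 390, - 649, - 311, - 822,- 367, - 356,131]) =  [ - 822, - 649,  -  390, - 367, -356,-311  ,  131, 209]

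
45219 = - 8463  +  53682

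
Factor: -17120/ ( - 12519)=2^5*3^( - 2)*5^1*13^( -1 ) =160/117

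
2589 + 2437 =5026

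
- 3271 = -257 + -3014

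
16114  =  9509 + 6605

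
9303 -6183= 3120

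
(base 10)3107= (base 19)8ba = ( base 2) 110000100011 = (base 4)300203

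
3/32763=1/10921 = 0.00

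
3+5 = 8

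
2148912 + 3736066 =5884978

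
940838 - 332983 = 607855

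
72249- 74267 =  - 2018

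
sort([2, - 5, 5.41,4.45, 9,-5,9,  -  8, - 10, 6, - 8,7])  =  [ - 10, - 8, - 8, - 5,-5,  2, 4.45, 5.41 , 6,7 , 9, 9 ]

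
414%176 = 62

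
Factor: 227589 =3^1* 107^1*709^1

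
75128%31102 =12924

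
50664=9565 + 41099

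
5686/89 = 5686/89 = 63.89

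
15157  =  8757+6400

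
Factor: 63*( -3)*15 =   -  2835=-  3^4 * 5^1 *7^1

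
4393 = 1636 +2757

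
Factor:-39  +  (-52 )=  - 7^1*13^1 =- 91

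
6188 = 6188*1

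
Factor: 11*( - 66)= - 726 = - 2^1* 3^1*11^2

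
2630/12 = 1315/6 = 219.17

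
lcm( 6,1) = 6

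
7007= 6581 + 426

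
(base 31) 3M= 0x73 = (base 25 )4F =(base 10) 115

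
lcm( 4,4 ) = 4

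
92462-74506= 17956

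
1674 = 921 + 753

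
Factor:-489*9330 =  - 4562370 = -  2^1 *3^2*5^1 *163^1 * 311^1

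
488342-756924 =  - 268582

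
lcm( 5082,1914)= 147378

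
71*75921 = 5390391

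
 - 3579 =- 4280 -- 701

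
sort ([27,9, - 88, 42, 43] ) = [-88, 9 , 27, 42 , 43 ] 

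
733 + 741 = 1474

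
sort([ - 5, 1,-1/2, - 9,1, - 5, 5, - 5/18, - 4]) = [ - 9, - 5 ,  -  5, -4, - 1/2, - 5/18, 1, 1, 5 ] 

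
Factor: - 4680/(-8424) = 5/9 = 3^( - 2 )*5^1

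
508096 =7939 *64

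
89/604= 89/604 = 0.15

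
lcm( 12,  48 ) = 48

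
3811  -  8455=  - 4644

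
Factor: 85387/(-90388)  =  -2^( - 2)*59^(-1 )*103^1*383^ ( - 1 ) * 829^1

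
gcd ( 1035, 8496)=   9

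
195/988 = 15/76=0.20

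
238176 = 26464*9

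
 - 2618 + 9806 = 7188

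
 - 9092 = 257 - 9349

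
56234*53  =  2980402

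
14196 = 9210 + 4986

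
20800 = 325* 64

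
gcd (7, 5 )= 1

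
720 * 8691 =6257520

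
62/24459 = 2/789  =  0.00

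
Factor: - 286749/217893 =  - 3^1 *13^(-1)*37^( - 1)*211^1 = - 633/481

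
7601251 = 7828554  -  227303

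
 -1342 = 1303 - 2645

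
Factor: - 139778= - 2^1* 47^1*1487^1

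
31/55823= 31/55823=0.00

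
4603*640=2945920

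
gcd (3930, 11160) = 30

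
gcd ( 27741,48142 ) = 1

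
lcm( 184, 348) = 16008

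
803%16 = 3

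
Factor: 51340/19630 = 2^1*13^( - 1)*17^1=34/13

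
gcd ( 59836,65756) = 4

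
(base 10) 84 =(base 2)1010100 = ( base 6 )220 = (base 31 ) 2m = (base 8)124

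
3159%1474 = 211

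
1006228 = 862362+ 143866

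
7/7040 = 7/7040 = 0.00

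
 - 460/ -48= 115/12 =9.58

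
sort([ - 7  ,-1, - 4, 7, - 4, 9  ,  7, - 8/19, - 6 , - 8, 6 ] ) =[ - 8, - 7, - 6, - 4, - 4, - 1, - 8/19, 6, 7, 7, 9 ]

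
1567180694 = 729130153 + 838050541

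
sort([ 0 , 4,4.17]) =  [0, 4,4.17] 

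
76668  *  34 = 2606712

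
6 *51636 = 309816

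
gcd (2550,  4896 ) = 102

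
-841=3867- 4708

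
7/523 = 7/523= 0.01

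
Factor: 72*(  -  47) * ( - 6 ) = 2^4*3^3 * 47^1  =  20304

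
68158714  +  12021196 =80179910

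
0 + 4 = 4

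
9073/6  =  1512 + 1/6 =1512.17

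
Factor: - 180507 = - 3^1*60169^1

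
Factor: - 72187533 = -3^2 * 11^1*571^1 * 1277^1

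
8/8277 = 8/8277  =  0.00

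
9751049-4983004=4768045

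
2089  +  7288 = 9377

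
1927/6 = 321 + 1/6 = 321.17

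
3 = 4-1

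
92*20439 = 1880388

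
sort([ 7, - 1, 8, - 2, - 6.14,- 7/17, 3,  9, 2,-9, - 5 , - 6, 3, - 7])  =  [ - 9, - 7,-6.14, - 6, - 5, - 2, - 1, - 7/17,2, 3, 3 , 7,8,9] 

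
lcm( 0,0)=0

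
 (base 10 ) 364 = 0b101101100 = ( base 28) d0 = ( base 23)fj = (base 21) h7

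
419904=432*972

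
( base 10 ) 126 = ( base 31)42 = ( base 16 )7e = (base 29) 4a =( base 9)150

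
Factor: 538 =2^1*269^1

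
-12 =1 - 13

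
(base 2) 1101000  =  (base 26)40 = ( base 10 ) 104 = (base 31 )3B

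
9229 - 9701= -472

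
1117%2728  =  1117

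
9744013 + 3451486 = 13195499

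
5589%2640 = 309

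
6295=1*6295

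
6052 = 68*89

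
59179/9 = 6575 + 4/9 =6575.44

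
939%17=4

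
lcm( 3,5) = 15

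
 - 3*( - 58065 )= 174195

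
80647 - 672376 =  - 591729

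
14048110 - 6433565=7614545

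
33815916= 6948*4867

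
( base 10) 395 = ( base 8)613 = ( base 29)di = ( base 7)1103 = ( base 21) ih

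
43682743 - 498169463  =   - 454486720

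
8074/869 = 734/79=9.29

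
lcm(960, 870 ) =27840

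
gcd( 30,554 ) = 2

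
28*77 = 2156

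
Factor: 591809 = 43^1  *  13763^1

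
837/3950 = 837/3950 =0.21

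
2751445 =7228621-4477176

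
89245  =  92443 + - 3198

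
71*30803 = 2187013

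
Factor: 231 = 3^1*7^1*11^1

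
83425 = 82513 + 912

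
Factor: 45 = 3^2*5^1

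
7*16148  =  113036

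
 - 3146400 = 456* ( - 6900) 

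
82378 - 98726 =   -  16348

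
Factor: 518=2^1 * 7^1*37^1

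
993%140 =13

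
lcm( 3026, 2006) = 178534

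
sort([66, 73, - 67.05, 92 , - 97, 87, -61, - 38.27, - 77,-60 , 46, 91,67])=[ - 97,  -  77, - 67.05,-61, - 60, - 38.27 , 46,66 , 67,73,  87,91, 92]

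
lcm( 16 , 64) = 64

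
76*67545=5133420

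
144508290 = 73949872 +70558418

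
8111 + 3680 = 11791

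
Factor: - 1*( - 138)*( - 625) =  - 2^1 * 3^1* 5^4*23^1= - 86250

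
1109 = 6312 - 5203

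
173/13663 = 173/13663 = 0.01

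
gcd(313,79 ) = 1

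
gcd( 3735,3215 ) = 5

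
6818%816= 290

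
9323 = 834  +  8489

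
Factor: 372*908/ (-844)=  - 2^2*3^1  *  31^1*211^( - 1)* 227^1=-84444/211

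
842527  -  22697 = 819830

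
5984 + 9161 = 15145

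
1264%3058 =1264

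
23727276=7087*3348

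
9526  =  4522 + 5004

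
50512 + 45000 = 95512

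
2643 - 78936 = - 76293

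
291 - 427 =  - 136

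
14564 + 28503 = 43067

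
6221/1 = 6221 = 6221.00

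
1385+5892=7277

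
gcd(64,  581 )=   1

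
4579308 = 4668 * 981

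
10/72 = 5/36 = 0.14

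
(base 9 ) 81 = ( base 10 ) 73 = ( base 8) 111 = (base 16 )49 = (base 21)3A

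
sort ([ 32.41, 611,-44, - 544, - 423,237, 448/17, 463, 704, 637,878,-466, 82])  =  [ - 544, - 466 ,  -  423, - 44 , 448/17, 32.41, 82, 237, 463,611, 637,704,  878] 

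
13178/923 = 14 + 256/923  =  14.28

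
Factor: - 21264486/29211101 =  - 2^1*3^1*41^1*151^ (-1)*86441^1 *193451^( - 1) 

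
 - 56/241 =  - 56/241 =- 0.23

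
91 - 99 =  - 8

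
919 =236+683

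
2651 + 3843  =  6494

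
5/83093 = 5/83093 = 0.00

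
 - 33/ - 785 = 33/785=0.04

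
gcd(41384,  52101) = 7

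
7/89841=7/89841 = 0.00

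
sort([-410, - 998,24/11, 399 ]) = [  -  998, -410,24/11,399 ]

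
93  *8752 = 813936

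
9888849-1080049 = 8808800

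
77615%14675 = 4240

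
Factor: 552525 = 3^1*5^2*53^1*139^1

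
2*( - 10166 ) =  - 20332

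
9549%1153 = 325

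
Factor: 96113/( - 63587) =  - 223^1*431^1*63587^(-1)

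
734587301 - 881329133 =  -146741832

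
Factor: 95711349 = 3^1*23^1 * 1387121^1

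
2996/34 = 88 + 2/17 = 88.12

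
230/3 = 230/3 = 76.67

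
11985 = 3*3995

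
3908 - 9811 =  - 5903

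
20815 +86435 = 107250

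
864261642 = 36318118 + 827943524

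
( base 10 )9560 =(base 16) 2558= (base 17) 1g16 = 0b10010101011000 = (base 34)896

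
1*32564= 32564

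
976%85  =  41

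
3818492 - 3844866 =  - 26374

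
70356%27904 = 14548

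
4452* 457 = 2034564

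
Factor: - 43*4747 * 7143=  - 3^1*43^1*47^1*101^1*2381^1=-1458036303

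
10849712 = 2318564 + 8531148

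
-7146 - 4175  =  -11321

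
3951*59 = 233109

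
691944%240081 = 211782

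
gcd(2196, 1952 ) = 244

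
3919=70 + 3849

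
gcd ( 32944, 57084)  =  284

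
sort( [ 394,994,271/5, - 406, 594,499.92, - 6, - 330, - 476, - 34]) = [ - 476 ,  -  406,  -  330, - 34, - 6,  271/5,394 , 499.92,594,994] 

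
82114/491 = 82114/491 = 167.24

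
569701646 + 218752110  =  788453756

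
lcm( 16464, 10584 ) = 148176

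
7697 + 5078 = 12775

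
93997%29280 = 6157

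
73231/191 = 73231/191= 383.41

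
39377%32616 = 6761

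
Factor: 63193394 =2^1 * 11^1 * 2872427^1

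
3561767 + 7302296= 10864063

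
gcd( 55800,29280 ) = 120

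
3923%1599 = 725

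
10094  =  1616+8478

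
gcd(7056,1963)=1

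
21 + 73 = 94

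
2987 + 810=3797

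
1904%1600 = 304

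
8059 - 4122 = 3937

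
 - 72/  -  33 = 24/11 = 2.18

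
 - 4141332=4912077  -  9053409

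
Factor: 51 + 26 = 77= 7^1 *11^1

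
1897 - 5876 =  - 3979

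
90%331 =90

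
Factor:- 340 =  - 2^2*5^1*17^1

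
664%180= 124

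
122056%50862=20332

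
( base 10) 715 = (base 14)391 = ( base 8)1313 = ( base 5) 10330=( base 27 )qd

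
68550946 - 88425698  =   - 19874752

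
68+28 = 96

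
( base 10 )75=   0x4b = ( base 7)135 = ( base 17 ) 47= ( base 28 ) 2j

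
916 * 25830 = 23660280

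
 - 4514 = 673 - 5187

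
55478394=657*84442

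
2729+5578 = 8307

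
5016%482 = 196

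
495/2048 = 495/2048 = 0.24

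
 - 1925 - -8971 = 7046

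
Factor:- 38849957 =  - 283^1*137279^1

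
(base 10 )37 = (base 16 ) 25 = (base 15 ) 27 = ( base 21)1g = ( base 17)23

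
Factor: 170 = 2^1*5^1*17^1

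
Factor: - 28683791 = -197^1*145603^1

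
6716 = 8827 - 2111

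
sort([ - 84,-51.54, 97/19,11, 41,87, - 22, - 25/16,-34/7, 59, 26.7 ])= [-84, -51.54, - 22,-34/7, - 25/16 , 97/19, 11 , 26.7, 41, 59, 87 ]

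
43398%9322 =6110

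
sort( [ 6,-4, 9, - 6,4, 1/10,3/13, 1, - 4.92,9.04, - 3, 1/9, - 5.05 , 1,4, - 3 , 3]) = [ - 6, - 5.05,  -  4.92, - 4 , - 3, - 3,  1/10, 1/9,3/13,1, 1,3,  4,4, 6,9,  9.04]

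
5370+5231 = 10601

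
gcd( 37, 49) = 1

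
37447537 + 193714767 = 231162304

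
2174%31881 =2174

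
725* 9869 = 7155025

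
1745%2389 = 1745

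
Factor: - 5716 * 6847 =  - 2^2  *41^1*167^1*1429^1 =-  39137452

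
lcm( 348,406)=2436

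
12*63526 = 762312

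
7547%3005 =1537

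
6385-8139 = - 1754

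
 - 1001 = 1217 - 2218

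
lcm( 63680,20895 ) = 1337280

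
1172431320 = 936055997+236375323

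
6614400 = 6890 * 960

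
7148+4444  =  11592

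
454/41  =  11 + 3/41 =11.07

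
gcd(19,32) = 1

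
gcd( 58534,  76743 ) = 1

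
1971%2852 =1971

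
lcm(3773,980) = 75460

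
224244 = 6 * 37374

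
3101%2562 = 539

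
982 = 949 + 33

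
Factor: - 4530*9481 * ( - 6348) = 272639807640 = 2^3*3^2 * 5^1*19^1*23^2*151^1 * 499^1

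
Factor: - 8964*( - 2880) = 25816320 = 2^8*3^5*5^1*83^1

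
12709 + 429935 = 442644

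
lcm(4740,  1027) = 61620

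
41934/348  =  120 + 1/2=120.50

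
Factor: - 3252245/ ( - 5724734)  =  2^( - 1)*5^1*650449^1*2862367^( - 1 )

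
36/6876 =1/191 = 0.01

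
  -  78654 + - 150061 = - 228715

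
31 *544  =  16864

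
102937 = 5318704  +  -5215767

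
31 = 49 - 18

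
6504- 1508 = 4996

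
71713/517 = 71713/517 = 138.71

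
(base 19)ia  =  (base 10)352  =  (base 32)B0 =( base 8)540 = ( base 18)11a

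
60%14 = 4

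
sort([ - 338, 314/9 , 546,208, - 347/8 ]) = [- 338,  -  347/8, 314/9,208, 546 ]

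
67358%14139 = 10802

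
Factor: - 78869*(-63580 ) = 5014491020 = 2^2*5^1*7^1*11^1*17^2*19^1*593^1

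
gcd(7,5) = 1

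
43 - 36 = 7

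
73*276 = 20148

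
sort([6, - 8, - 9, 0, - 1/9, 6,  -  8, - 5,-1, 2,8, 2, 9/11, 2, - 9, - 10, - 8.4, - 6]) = [ - 10, - 9, - 9, - 8.4, - 8,-8 , - 6, - 5, - 1, - 1/9,0,9/11,2, 2, 2, 6,6,8 ] 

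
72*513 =36936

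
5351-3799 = 1552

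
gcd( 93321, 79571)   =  1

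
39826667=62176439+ - 22349772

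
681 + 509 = 1190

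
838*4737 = 3969606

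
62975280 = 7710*8168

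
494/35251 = 494/35251  =  0.01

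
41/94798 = 41/94798 = 0.00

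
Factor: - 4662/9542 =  - 2331/4771 =- 3^2*7^1*13^( - 1)*37^1*367^(- 1)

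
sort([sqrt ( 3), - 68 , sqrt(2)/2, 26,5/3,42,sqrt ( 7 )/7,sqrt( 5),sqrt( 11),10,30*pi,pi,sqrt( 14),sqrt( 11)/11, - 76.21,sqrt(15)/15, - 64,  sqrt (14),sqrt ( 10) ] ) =[-76.21 ,-68,- 64, sqrt( 15)/15, sqrt( 11) /11,sqrt( 7) /7,sqrt( 2) /2,5/3,  sqrt( 3 ) , sqrt( 5),pi,sqrt( 10),  sqrt( 11 ), sqrt(14),sqrt( 14),10,26,42,30*pi ]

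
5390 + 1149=6539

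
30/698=15/349 =0.04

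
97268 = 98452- 1184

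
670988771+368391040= 1039379811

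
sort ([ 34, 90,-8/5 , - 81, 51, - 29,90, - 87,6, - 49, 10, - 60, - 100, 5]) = [ - 100, - 87, - 81,  -  60,  -  49, - 29, - 8/5, 5,6, 10,34, 51, 90,90]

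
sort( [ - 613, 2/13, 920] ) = [ - 613, 2/13, 920]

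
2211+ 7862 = 10073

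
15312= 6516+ 8796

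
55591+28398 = 83989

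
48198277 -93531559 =  -  45333282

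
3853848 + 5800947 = 9654795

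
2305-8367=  - 6062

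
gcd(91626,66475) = 1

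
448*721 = 323008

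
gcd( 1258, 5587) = 37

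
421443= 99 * 4257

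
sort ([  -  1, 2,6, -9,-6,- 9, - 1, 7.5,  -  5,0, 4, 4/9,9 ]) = [ -9, - 9, - 6, - 5, - 1,  -  1,0 , 4/9,2, 4,  6,7.5,9 ]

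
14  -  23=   -  9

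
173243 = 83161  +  90082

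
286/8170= 143/4085= 0.04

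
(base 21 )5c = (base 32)3L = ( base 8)165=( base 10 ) 117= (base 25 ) 4h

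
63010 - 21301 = 41709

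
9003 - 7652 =1351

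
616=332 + 284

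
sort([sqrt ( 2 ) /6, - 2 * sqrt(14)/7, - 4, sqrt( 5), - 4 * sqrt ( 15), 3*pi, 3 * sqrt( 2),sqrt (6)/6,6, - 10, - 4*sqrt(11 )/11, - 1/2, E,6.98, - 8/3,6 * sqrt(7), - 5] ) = [ - 4*sqrt ( 15 ), - 10, - 5, - 4, - 8/3,  -  4* sqrt(11)/11, - 2 *sqrt( 14 ) /7,-1/2, sqrt(2 ) /6, sqrt( 6 )/6,sqrt(5),E, 3*sqrt(2),6,  6.98, 3*pi, 6*sqrt( 7 )]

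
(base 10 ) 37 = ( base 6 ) 101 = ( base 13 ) 2b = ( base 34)13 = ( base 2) 100101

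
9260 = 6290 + 2970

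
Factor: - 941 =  - 941^1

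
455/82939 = 455/82939 = 0.01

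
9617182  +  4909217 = 14526399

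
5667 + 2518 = 8185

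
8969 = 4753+4216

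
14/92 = 7/46 =0.15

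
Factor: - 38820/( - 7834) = 19410/3917 = 2^1*3^1*5^1*647^1*3917^(- 1)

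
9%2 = 1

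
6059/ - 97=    - 6059/97 = -62.46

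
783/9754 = 783/9754 = 0.08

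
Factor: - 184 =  - 2^3 * 23^1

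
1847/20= 1847/20 = 92.35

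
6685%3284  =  117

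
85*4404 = 374340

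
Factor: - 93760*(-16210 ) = 2^7 * 5^2*293^1*1621^1 = 1519849600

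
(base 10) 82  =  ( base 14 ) 5c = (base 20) 42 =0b1010010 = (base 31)2K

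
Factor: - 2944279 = - 13^1 * 226483^1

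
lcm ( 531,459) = 27081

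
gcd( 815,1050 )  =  5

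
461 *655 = 301955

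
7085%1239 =890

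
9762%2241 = 798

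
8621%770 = 151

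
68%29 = 10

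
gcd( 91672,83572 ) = 4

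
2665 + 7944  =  10609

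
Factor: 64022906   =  2^1*59^1*542567^1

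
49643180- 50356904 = - 713724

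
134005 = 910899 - 776894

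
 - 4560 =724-5284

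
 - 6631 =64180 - 70811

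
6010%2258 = 1494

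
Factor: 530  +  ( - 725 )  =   - 195 = - 3^1 * 5^1 * 13^1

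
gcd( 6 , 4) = 2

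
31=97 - 66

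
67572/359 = 67572/359  =  188.22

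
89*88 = 7832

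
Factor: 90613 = 31^1*37^1 *79^1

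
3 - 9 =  - 6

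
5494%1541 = 871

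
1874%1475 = 399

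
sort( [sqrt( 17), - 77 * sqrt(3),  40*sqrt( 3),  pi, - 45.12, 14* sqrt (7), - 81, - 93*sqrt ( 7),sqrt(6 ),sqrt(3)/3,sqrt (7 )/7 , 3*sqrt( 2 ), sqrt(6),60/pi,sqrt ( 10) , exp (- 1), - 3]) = [ - 93 * sqrt(7), - 77*sqrt( 3), - 81,-45.12,  -  3,  exp ( -1),  sqrt( 7)/7,sqrt( 3)/3,sqrt(6), sqrt(6), pi , sqrt(10),  sqrt( 17),3*sqrt( 2), 60/pi , 14 * sqrt ( 7), 40*sqrt(3 )]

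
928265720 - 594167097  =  334098623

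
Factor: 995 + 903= 2^1*  13^1  *73^1 = 1898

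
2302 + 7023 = 9325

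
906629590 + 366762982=1273392572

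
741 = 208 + 533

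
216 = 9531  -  9315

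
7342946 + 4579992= 11922938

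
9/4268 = 9/4268 = 0.00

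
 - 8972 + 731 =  - 8241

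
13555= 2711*5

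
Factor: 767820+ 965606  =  2^1*866713^1 =1733426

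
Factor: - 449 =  - 449^1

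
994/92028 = 497/46014 = 0.01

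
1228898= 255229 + 973669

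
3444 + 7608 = 11052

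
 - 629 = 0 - 629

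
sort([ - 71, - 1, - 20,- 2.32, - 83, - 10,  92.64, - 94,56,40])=[  -  94,  -  83, - 71, -20, - 10, - 2.32, -1,40, 56,  92.64] 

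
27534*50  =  1376700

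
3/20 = 3/20 = 0.15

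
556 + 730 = 1286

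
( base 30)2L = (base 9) 100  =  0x51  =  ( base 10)81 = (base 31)2j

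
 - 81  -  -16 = - 65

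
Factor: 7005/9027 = 2335/3009  =  3^(-1)*5^1*17^( - 1)*59^( - 1)*467^1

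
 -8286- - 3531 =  - 4755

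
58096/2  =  29048 = 29048.00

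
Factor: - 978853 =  - 978853^1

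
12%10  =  2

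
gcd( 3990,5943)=21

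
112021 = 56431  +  55590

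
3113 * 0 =0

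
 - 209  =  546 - 755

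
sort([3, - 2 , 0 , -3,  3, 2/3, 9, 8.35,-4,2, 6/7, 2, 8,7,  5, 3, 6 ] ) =[ - 4, - 3, -2, 0, 2/3, 6/7, 2, 2, 3,3, 3,5, 6, 7, 8, 8.35, 9 ] 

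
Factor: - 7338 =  - 2^1*3^1*1223^1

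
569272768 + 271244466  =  840517234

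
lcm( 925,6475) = 6475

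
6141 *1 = 6141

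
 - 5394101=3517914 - 8912015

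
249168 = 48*5191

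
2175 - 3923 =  - 1748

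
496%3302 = 496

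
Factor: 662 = 2^1*331^1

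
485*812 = 393820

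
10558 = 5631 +4927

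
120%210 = 120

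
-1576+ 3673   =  2097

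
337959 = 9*37551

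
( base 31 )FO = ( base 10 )489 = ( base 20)149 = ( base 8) 751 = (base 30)g9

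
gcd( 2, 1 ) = 1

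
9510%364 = 46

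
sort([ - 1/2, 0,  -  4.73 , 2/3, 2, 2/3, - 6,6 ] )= [  -  6, - 4.73, - 1/2,  0,2/3,2/3,  2,  6] 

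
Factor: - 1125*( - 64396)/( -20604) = - 355125/101 = - 3^1*5^3*101^ (-1)*947^1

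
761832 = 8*95229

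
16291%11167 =5124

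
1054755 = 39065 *27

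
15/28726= 15/28726 =0.00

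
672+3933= 4605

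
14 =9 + 5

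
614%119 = 19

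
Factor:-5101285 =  - 5^1*7^1*23^1*6337^1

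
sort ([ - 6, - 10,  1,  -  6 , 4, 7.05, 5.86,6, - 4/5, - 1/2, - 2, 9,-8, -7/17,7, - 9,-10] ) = [ - 10,-10,-9, - 8, - 6, - 6, - 2, - 4/5, - 1/2 , - 7/17,1, 4 , 5.86, 6, 7, 7.05, 9] 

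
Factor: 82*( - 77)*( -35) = 2^1 * 5^1 * 7^2 * 11^1 * 41^1 = 220990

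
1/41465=1/41465 = 0.00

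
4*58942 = 235768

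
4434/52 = 2217/26 = 85.27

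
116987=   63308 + 53679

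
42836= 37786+5050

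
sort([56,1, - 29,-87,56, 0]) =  [ - 87,  -  29,0,1, 56, 56]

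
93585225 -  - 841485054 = 935070279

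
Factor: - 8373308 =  - 2^2 *2093327^1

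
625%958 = 625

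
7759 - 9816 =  - 2057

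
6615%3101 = 413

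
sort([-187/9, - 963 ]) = [  -  963 ,  -  187/9]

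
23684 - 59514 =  - 35830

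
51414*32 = 1645248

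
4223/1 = 4223  =  4223.00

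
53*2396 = 126988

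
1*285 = 285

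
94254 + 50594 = 144848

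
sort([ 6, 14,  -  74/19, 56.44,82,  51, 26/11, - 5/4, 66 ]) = [ -74/19,  -  5/4, 26/11,6, 14, 51, 56.44, 66,82 ] 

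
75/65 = 15/13 = 1.15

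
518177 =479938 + 38239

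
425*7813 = 3320525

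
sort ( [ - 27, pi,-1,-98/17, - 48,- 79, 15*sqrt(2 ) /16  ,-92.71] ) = [ - 92.71 ,-79 ,-48,-27, - 98/17, - 1,15*sqrt(2)/16, pi ]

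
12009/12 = 4003/4 = 1000.75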